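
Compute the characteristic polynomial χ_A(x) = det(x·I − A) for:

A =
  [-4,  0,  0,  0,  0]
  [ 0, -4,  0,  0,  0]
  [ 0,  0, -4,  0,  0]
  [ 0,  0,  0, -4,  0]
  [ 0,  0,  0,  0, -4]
x^5 + 20*x^4 + 160*x^3 + 640*x^2 + 1280*x + 1024

Expanding det(x·I − A) (e.g. by cofactor expansion or by noting that A is similar to its Jordan form J, which has the same characteristic polynomial as A) gives
  χ_A(x) = x^5 + 20*x^4 + 160*x^3 + 640*x^2 + 1280*x + 1024
which factors as (x + 4)^5. The eigenvalues (with algebraic multiplicities) are λ = -4 with multiplicity 5.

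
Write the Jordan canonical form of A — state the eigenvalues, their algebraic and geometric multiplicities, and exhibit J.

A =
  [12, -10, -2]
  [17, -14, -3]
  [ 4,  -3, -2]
J_1(-2) ⊕ J_2(-1)

The characteristic polynomial is
  det(x·I − A) = x^3 + 4*x^2 + 5*x + 2 = (x + 1)^2*(x + 2)

Eigenvalues and multiplicities (the geometric multiplicity of λ is n − rank(A − λI), which equals the number of Jordan blocks for λ):
  λ = -2: algebraic multiplicity = 1, geometric multiplicity = 1
  λ = -1: algebraic multiplicity = 2, geometric multiplicity = 1

Determining the block sizes for each eigenvalue:
  λ = -2: one block (gm = 1), so the single block has size am = 1 → block sizes [1]
  λ = -1: one block (gm = 1), so the single block has size am = 2 → block sizes [2]

Assembling the blocks gives a Jordan form
J =
  [-2,  0,  0]
  [ 0, -1,  1]
  [ 0,  0, -1]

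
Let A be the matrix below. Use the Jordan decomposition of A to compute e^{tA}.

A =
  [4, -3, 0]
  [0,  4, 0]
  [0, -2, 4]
e^{tA} =
  [exp(4*t), -3*t*exp(4*t), 0]
  [0, exp(4*t), 0]
  [0, -2*t*exp(4*t), exp(4*t)]

Strategy: write A = P · J · P⁻¹ where J is a Jordan canonical form, so e^{tA} = P · e^{tJ} · P⁻¹, and e^{tJ} can be computed block-by-block.

A has Jordan form
J =
  [4, 1, 0]
  [0, 4, 0]
  [0, 0, 4]
(up to reordering of blocks).

Per-block formulas:
  For a 1×1 block at λ = 4: exp(t · [4]) = [e^(4t)].
  For a 2×2 Jordan block J_2(4): exp(t · J_2(4)) = e^(4t)·(I + t·N), where N is the 2×2 nilpotent shift.

After assembling e^{tJ} and conjugating by P, we get:

e^{tA} =
  [exp(4*t), -3*t*exp(4*t), 0]
  [0, exp(4*t), 0]
  [0, -2*t*exp(4*t), exp(4*t)]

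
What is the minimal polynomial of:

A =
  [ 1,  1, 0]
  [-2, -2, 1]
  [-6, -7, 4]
x^3 - 3*x^2 + 3*x - 1

The characteristic polynomial is χ_A(x) = (x - 1)^3, so the eigenvalues are known. The minimal polynomial is
  m_A(x) = Π_λ (x − λ)^{k_λ}
where k_λ is the size of the *largest* Jordan block for λ (equivalently, the smallest k with (A − λI)^k v = 0 for every generalised eigenvector v of λ).

  λ = 1: largest Jordan block has size 3, contributing (x − 1)^3

So m_A(x) = (x - 1)^3 = x^3 - 3*x^2 + 3*x - 1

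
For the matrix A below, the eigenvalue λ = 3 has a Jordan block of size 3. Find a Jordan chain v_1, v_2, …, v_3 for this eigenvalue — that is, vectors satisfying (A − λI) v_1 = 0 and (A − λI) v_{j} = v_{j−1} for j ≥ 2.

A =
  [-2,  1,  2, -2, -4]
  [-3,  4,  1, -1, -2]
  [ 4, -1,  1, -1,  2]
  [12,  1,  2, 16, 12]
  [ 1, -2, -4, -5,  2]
A Jordan chain for λ = 3 of length 3:
v_1 = (-1, -1, 1, -1, 2)ᵀ
v_2 = (2, 1, -2, 2, -4)ᵀ
v_3 = (0, 0, 1, 0, 0)ᵀ

Let N = A − (3)·I. We want v_3 with N^3 v_3 = 0 but N^2 v_3 ≠ 0; then v_{j-1} := N · v_j for j = 3, …, 2.

Pick v_3 = (0, 0, 1, 0, 0)ᵀ.
Then v_2 = N · v_3 = (2, 1, -2, 2, -4)ᵀ.
Then v_1 = N · v_2 = (-1, -1, 1, -1, 2)ᵀ.

Sanity check: (A − (3)·I) v_1 = (0, 0, 0, 0, 0)ᵀ = 0. ✓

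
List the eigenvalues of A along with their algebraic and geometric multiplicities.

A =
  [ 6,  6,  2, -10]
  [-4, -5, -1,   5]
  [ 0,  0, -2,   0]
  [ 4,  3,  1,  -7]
λ = -2: alg = 4, geom = 3

Step 1 — factor the characteristic polynomial to read off the algebraic multiplicities:
  χ_A(x) = (x + 2)^4

Step 2 — compute geometric multiplicities via the rank-nullity identity g(λ) = n − rank(A − λI):
  rank(A − (-2)·I) = 1, so dim ker(A − (-2)·I) = n − 1 = 3

Summary:
  λ = -2: algebraic multiplicity = 4, geometric multiplicity = 3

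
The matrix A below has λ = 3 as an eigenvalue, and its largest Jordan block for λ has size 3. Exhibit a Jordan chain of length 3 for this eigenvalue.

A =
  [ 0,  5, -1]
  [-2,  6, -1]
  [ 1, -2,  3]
A Jordan chain for λ = 3 of length 3:
v_1 = (-2, -1, 1)ᵀ
v_2 = (-3, -2, 1)ᵀ
v_3 = (1, 0, 0)ᵀ

Let N = A − (3)·I. We want v_3 with N^3 v_3 = 0 but N^2 v_3 ≠ 0; then v_{j-1} := N · v_j for j = 3, …, 2.

Pick v_3 = (1, 0, 0)ᵀ.
Then v_2 = N · v_3 = (-3, -2, 1)ᵀ.
Then v_1 = N · v_2 = (-2, -1, 1)ᵀ.

Sanity check: (A − (3)·I) v_1 = (0, 0, 0)ᵀ = 0. ✓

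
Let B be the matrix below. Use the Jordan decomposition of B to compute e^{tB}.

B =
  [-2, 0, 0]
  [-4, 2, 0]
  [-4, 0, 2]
e^{tB} =
  [exp(-2*t), 0, 0]
  [-exp(2*t) + exp(-2*t), exp(2*t), 0]
  [-exp(2*t) + exp(-2*t), 0, exp(2*t)]

Strategy: write B = P · J · P⁻¹ where J is a Jordan canonical form, so e^{tB} = P · e^{tJ} · P⁻¹, and e^{tJ} can be computed block-by-block.

B has Jordan form
J =
  [-2, 0, 0]
  [ 0, 2, 0]
  [ 0, 0, 2]
(up to reordering of blocks).

Per-block formulas:
  For a 1×1 block at λ = 2: exp(t · [2]) = [e^(2t)].
  For a 1×1 block at λ = -2: exp(t · [-2]) = [e^(-2t)].

After assembling e^{tJ} and conjugating by P, we get:

e^{tB} =
  [exp(-2*t), 0, 0]
  [-exp(2*t) + exp(-2*t), exp(2*t), 0]
  [-exp(2*t) + exp(-2*t), 0, exp(2*t)]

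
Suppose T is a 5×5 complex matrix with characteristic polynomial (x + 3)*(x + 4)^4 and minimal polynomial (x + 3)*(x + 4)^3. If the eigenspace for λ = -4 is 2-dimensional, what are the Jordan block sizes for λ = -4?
Block sizes for λ = -4: [3, 1]

Step 1 — from the characteristic polynomial, algebraic multiplicity of λ = -4 is 4. From dim ker(T − (-4)·I) = 2, there are exactly 2 Jordan blocks for λ = -4.
Step 2 — from the minimal polynomial, the factor (x + 4)^3 tells us the largest block for λ = -4 has size 3.
Step 3 — with total size 4, 2 blocks, and largest block 3, the block sizes (in nonincreasing order) are [3, 1].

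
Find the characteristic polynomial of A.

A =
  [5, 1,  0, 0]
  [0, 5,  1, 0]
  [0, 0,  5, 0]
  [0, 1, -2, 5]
x^4 - 20*x^3 + 150*x^2 - 500*x + 625

Expanding det(x·I − A) (e.g. by cofactor expansion or by noting that A is similar to its Jordan form J, which has the same characteristic polynomial as A) gives
  χ_A(x) = x^4 - 20*x^3 + 150*x^2 - 500*x + 625
which factors as (x - 5)^4. The eigenvalues (with algebraic multiplicities) are λ = 5 with multiplicity 4.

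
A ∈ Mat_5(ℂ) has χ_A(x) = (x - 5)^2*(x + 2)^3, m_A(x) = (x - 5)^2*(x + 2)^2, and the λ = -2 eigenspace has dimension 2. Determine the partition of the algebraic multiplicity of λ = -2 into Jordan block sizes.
Block sizes for λ = -2: [2, 1]

Step 1 — from the characteristic polynomial, algebraic multiplicity of λ = -2 is 3. From dim ker(A − (-2)·I) = 2, there are exactly 2 Jordan blocks for λ = -2.
Step 2 — from the minimal polynomial, the factor (x + 2)^2 tells us the largest block for λ = -2 has size 2.
Step 3 — with total size 3, 2 blocks, and largest block 2, the block sizes (in nonincreasing order) are [2, 1].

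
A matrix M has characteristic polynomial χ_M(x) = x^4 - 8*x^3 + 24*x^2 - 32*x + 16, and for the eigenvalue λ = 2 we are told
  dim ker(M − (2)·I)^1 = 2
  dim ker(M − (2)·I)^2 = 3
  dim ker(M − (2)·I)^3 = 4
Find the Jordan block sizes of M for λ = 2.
Block sizes for λ = 2: [3, 1]

From the dimensions of kernels of powers, the number of Jordan blocks of size at least j is d_j − d_{j−1} where d_j = dim ker(N^j) (with d_0 = 0). Computing the differences gives [2, 1, 1].
The number of blocks of size exactly k is (#blocks of size ≥ k) − (#blocks of size ≥ k + 1), so the partition is: 1 block(s) of size 1, 1 block(s) of size 3.
In nonincreasing order the block sizes are [3, 1].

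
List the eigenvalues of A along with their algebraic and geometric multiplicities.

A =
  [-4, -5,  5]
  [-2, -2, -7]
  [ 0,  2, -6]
λ = -4: alg = 3, geom = 1

Step 1 — factor the characteristic polynomial to read off the algebraic multiplicities:
  χ_A(x) = (x + 4)^3

Step 2 — compute geometric multiplicities via the rank-nullity identity g(λ) = n − rank(A − λI):
  rank(A − (-4)·I) = 2, so dim ker(A − (-4)·I) = n − 2 = 1

Summary:
  λ = -4: algebraic multiplicity = 3, geometric multiplicity = 1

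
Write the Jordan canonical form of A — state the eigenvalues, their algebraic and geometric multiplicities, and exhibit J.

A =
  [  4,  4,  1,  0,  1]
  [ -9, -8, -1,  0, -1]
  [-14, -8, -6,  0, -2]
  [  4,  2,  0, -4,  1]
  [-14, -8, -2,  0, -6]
J_3(-4) ⊕ J_2(-4)

The characteristic polynomial is
  det(x·I − A) = x^5 + 20*x^4 + 160*x^3 + 640*x^2 + 1280*x + 1024 = (x + 4)^5

Eigenvalues and multiplicities (the geometric multiplicity of λ is n − rank(A − λI), which equals the number of Jordan blocks for λ):
  λ = -4: algebraic multiplicity = 5, geometric multiplicity = 2

Determining the block sizes for each eigenvalue:
  λ = -4: with am = 5 and gm = 2, the partition is not yet determined (e.g. several partitions of 5 into 2 parts exist). Let N = A − (-4)·I. Computing rank(N^1) = 3, rank(N^2) = 1, rank(N^3) = 0; the number of blocks of size ≥ j is rank(N^{j−1}) − rank(N^j), giving [2, 2, 1]. So we have 1 block(s) of size 3, 1 block(s) of size 2 → block sizes [3, 2]

Assembling the blocks gives a Jordan form
J =
  [-4,  1,  0,  0,  0]
  [ 0, -4,  1,  0,  0]
  [ 0,  0, -4,  0,  0]
  [ 0,  0,  0, -4,  1]
  [ 0,  0,  0,  0, -4]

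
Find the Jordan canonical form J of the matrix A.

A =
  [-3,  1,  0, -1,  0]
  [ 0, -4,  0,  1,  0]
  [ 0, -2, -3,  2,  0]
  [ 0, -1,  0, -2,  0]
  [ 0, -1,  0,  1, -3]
J_2(-3) ⊕ J_1(-3) ⊕ J_1(-3) ⊕ J_1(-3)

The characteristic polynomial is
  det(x·I − A) = x^5 + 15*x^4 + 90*x^3 + 270*x^2 + 405*x + 243 = (x + 3)^5

Eigenvalues and multiplicities (the geometric multiplicity of λ is n − rank(A − λI), which equals the number of Jordan blocks for λ):
  λ = -3: algebraic multiplicity = 5, geometric multiplicity = 4

Determining the block sizes for each eigenvalue:
  λ = -3: 4 blocks summing to 5 forces exactly one block of size 2 and the rest size 1 → block sizes [2, 1, 1, 1]

Assembling the blocks gives a Jordan form
J =
  [-3,  1,  0,  0,  0]
  [ 0, -3,  0,  0,  0]
  [ 0,  0, -3,  0,  0]
  [ 0,  0,  0, -3,  0]
  [ 0,  0,  0,  0, -3]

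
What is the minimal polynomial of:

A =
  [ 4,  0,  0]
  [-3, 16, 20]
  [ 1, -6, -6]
x^3 - 14*x^2 + 64*x - 96

The characteristic polynomial is χ_A(x) = (x - 6)*(x - 4)^2, so the eigenvalues are known. The minimal polynomial is
  m_A(x) = Π_λ (x − λ)^{k_λ}
where k_λ is the size of the *largest* Jordan block for λ (equivalently, the smallest k with (A − λI)^k v = 0 for every generalised eigenvector v of λ).

  λ = 4: largest Jordan block has size 2, contributing (x − 4)^2
  λ = 6: largest Jordan block has size 1, contributing (x − 6)

So m_A(x) = (x - 6)*(x - 4)^2 = x^3 - 14*x^2 + 64*x - 96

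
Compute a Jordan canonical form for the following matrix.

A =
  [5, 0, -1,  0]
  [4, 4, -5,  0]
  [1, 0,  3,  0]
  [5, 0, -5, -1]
J_1(-1) ⊕ J_3(4)

The characteristic polynomial is
  det(x·I − A) = x^4 - 11*x^3 + 36*x^2 - 16*x - 64 = (x - 4)^3*(x + 1)

Eigenvalues and multiplicities (the geometric multiplicity of λ is n − rank(A − λI), which equals the number of Jordan blocks for λ):
  λ = -1: algebraic multiplicity = 1, geometric multiplicity = 1
  λ = 4: algebraic multiplicity = 3, geometric multiplicity = 1

Determining the block sizes for each eigenvalue:
  λ = -1: one block (gm = 1), so the single block has size am = 1 → block sizes [1]
  λ = 4: one block (gm = 1), so the single block has size am = 3 → block sizes [3]

Assembling the blocks gives a Jordan form
J =
  [-1, 0, 0, 0]
  [ 0, 4, 1, 0]
  [ 0, 0, 4, 1]
  [ 0, 0, 0, 4]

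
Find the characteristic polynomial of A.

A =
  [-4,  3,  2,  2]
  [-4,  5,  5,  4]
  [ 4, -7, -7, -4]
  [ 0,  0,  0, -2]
x^4 + 8*x^3 + 24*x^2 + 32*x + 16

Expanding det(x·I − A) (e.g. by cofactor expansion or by noting that A is similar to its Jordan form J, which has the same characteristic polynomial as A) gives
  χ_A(x) = x^4 + 8*x^3 + 24*x^2 + 32*x + 16
which factors as (x + 2)^4. The eigenvalues (with algebraic multiplicities) are λ = -2 with multiplicity 4.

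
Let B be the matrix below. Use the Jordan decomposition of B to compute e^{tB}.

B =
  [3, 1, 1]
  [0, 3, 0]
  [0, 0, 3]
e^{tB} =
  [exp(3*t), t*exp(3*t), t*exp(3*t)]
  [0, exp(3*t), 0]
  [0, 0, exp(3*t)]

Strategy: write B = P · J · P⁻¹ where J is a Jordan canonical form, so e^{tB} = P · e^{tJ} · P⁻¹, and e^{tJ} can be computed block-by-block.

B has Jordan form
J =
  [3, 1, 0]
  [0, 3, 0]
  [0, 0, 3]
(up to reordering of blocks).

Per-block formulas:
  For a 1×1 block at λ = 3: exp(t · [3]) = [e^(3t)].
  For a 2×2 Jordan block J_2(3): exp(t · J_2(3)) = e^(3t)·(I + t·N), where N is the 2×2 nilpotent shift.

After assembling e^{tJ} and conjugating by P, we get:

e^{tB} =
  [exp(3*t), t*exp(3*t), t*exp(3*t)]
  [0, exp(3*t), 0]
  [0, 0, exp(3*t)]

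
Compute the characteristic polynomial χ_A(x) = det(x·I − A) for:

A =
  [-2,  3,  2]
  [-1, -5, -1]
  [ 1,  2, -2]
x^3 + 9*x^2 + 27*x + 27

Expanding det(x·I − A) (e.g. by cofactor expansion or by noting that A is similar to its Jordan form J, which has the same characteristic polynomial as A) gives
  χ_A(x) = x^3 + 9*x^2 + 27*x + 27
which factors as (x + 3)^3. The eigenvalues (with algebraic multiplicities) are λ = -3 with multiplicity 3.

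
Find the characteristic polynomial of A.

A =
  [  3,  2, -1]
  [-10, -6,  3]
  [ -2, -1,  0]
x^3 + 3*x^2 + 3*x + 1

Expanding det(x·I − A) (e.g. by cofactor expansion or by noting that A is similar to its Jordan form J, which has the same characteristic polynomial as A) gives
  χ_A(x) = x^3 + 3*x^2 + 3*x + 1
which factors as (x + 1)^3. The eigenvalues (with algebraic multiplicities) are λ = -1 with multiplicity 3.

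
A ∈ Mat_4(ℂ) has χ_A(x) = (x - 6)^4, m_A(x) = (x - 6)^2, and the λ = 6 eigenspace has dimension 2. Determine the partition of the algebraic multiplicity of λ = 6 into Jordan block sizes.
Block sizes for λ = 6: [2, 2]

Step 1 — from the characteristic polynomial, algebraic multiplicity of λ = 6 is 4. From dim ker(A − (6)·I) = 2, there are exactly 2 Jordan blocks for λ = 6.
Step 2 — from the minimal polynomial, the factor (x − 6)^2 tells us the largest block for λ = 6 has size 2.
Step 3 — with total size 4, 2 blocks, and largest block 2, the block sizes (in nonincreasing order) are [2, 2].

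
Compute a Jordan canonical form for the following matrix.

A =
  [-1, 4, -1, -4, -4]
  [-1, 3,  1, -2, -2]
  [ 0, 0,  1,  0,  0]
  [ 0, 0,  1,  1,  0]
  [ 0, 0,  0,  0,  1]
J_3(1) ⊕ J_1(1) ⊕ J_1(1)

The characteristic polynomial is
  det(x·I − A) = x^5 - 5*x^4 + 10*x^3 - 10*x^2 + 5*x - 1 = (x - 1)^5

Eigenvalues and multiplicities (the geometric multiplicity of λ is n − rank(A − λI), which equals the number of Jordan blocks for λ):
  λ = 1: algebraic multiplicity = 5, geometric multiplicity = 3

Determining the block sizes for each eigenvalue:
  λ = 1: with am = 5 and gm = 3, the partition is not yet determined (e.g. several partitions of 5 into 3 parts exist). Let N = A − (1)·I. Computing rank(N^1) = 2, rank(N^2) = 1, rank(N^3) = 0; the number of blocks of size ≥ j is rank(N^{j−1}) − rank(N^j), giving [3, 1, 1]. So we have 1 block(s) of size 3, 2 block(s) of size 1 → block sizes [3, 1, 1]

Assembling the blocks gives a Jordan form
J =
  [1, 1, 0, 0, 0]
  [0, 1, 1, 0, 0]
  [0, 0, 1, 0, 0]
  [0, 0, 0, 1, 0]
  [0, 0, 0, 0, 1]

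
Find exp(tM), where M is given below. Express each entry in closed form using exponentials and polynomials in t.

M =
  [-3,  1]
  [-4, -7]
e^{tM} =
  [2*t*exp(-5*t) + exp(-5*t), t*exp(-5*t)]
  [-4*t*exp(-5*t), -2*t*exp(-5*t) + exp(-5*t)]

Strategy: write M = P · J · P⁻¹ where J is a Jordan canonical form, so e^{tM} = P · e^{tJ} · P⁻¹, and e^{tJ} can be computed block-by-block.

M has Jordan form
J =
  [-5,  1]
  [ 0, -5]
(up to reordering of blocks).

Per-block formulas:
  For a 2×2 Jordan block J_2(-5): exp(t · J_2(-5)) = e^(-5t)·(I + t·N), where N is the 2×2 nilpotent shift.

After assembling e^{tJ} and conjugating by P, we get:

e^{tM} =
  [2*t*exp(-5*t) + exp(-5*t), t*exp(-5*t)]
  [-4*t*exp(-5*t), -2*t*exp(-5*t) + exp(-5*t)]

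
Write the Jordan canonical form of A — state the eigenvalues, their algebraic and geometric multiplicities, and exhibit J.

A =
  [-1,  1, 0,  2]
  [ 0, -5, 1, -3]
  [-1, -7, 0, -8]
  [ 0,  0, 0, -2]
J_3(-2) ⊕ J_1(-2)

The characteristic polynomial is
  det(x·I − A) = x^4 + 8*x^3 + 24*x^2 + 32*x + 16 = (x + 2)^4

Eigenvalues and multiplicities (the geometric multiplicity of λ is n − rank(A − λI), which equals the number of Jordan blocks for λ):
  λ = -2: algebraic multiplicity = 4, geometric multiplicity = 2

Determining the block sizes for each eigenvalue:
  λ = -2: with am = 4 and gm = 2, the partition is not yet determined (e.g. several partitions of 4 into 2 parts exist). Let N = A − (-2)·I. Computing rank(N^1) = 2, rank(N^2) = 1, rank(N^3) = 0; the number of blocks of size ≥ j is rank(N^{j−1}) − rank(N^j), giving [2, 1, 1]. So we have 1 block(s) of size 3, 1 block(s) of size 1 → block sizes [3, 1]

Assembling the blocks gives a Jordan form
J =
  [-2,  1,  0,  0]
  [ 0, -2,  1,  0]
  [ 0,  0, -2,  0]
  [ 0,  0,  0, -2]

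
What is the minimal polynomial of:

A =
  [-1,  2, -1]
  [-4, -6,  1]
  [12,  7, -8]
x^3 + 15*x^2 + 75*x + 125

The characteristic polynomial is χ_A(x) = (x + 5)^3, so the eigenvalues are known. The minimal polynomial is
  m_A(x) = Π_λ (x − λ)^{k_λ}
where k_λ is the size of the *largest* Jordan block for λ (equivalently, the smallest k with (A − λI)^k v = 0 for every generalised eigenvector v of λ).

  λ = -5: largest Jordan block has size 3, contributing (x + 5)^3

So m_A(x) = (x + 5)^3 = x^3 + 15*x^2 + 75*x + 125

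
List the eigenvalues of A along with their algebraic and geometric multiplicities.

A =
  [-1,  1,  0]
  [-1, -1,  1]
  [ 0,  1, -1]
λ = -1: alg = 3, geom = 1

Step 1 — factor the characteristic polynomial to read off the algebraic multiplicities:
  χ_A(x) = (x + 1)^3

Step 2 — compute geometric multiplicities via the rank-nullity identity g(λ) = n − rank(A − λI):
  rank(A − (-1)·I) = 2, so dim ker(A − (-1)·I) = n − 2 = 1

Summary:
  λ = -1: algebraic multiplicity = 3, geometric multiplicity = 1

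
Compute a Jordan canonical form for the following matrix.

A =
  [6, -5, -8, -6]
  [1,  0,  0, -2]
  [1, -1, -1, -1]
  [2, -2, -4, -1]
J_2(1) ⊕ J_2(1)

The characteristic polynomial is
  det(x·I − A) = x^4 - 4*x^3 + 6*x^2 - 4*x + 1 = (x - 1)^4

Eigenvalues and multiplicities (the geometric multiplicity of λ is n − rank(A − λI), which equals the number of Jordan blocks for λ):
  λ = 1: algebraic multiplicity = 4, geometric multiplicity = 2

Determining the block sizes for each eigenvalue:
  λ = 1: with am = 4 and gm = 2, the partition is not yet determined (e.g. several partitions of 4 into 2 parts exist). Let N = A − (1)·I. Computing rank(N^1) = 2, rank(N^2) = 0; the number of blocks of size ≥ j is rank(N^{j−1}) − rank(N^j), giving [2, 2]. So we have 2 block(s) of size 2 → block sizes [2, 2]

Assembling the blocks gives a Jordan form
J =
  [1, 1, 0, 0]
  [0, 1, 0, 0]
  [0, 0, 1, 1]
  [0, 0, 0, 1]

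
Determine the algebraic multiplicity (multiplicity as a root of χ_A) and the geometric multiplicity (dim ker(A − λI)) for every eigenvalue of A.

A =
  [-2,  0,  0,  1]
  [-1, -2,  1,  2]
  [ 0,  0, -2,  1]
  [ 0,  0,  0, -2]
λ = -2: alg = 4, geom = 2

Step 1 — factor the characteristic polynomial to read off the algebraic multiplicities:
  χ_A(x) = (x + 2)^4

Step 2 — compute geometric multiplicities via the rank-nullity identity g(λ) = n − rank(A − λI):
  rank(A − (-2)·I) = 2, so dim ker(A − (-2)·I) = n − 2 = 2

Summary:
  λ = -2: algebraic multiplicity = 4, geometric multiplicity = 2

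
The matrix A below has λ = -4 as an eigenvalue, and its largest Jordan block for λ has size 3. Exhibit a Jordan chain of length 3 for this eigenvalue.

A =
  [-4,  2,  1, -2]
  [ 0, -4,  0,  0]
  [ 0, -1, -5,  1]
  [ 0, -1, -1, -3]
A Jordan chain for λ = -4 of length 3:
v_1 = (1, 0, 0, 0)ᵀ
v_2 = (2, 0, -1, -1)ᵀ
v_3 = (0, 1, 0, 0)ᵀ

Let N = A − (-4)·I. We want v_3 with N^3 v_3 = 0 but N^2 v_3 ≠ 0; then v_{j-1} := N · v_j for j = 3, …, 2.

Pick v_3 = (0, 1, 0, 0)ᵀ.
Then v_2 = N · v_3 = (2, 0, -1, -1)ᵀ.
Then v_1 = N · v_2 = (1, 0, 0, 0)ᵀ.

Sanity check: (A − (-4)·I) v_1 = (0, 0, 0, 0)ᵀ = 0. ✓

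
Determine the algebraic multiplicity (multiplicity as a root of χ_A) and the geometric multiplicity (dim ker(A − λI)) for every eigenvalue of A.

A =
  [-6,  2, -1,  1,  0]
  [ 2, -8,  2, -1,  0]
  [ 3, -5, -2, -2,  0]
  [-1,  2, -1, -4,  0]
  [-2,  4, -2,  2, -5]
λ = -5: alg = 5, geom = 3

Step 1 — factor the characteristic polynomial to read off the algebraic multiplicities:
  χ_A(x) = (x + 5)^5

Step 2 — compute geometric multiplicities via the rank-nullity identity g(λ) = n − rank(A − λI):
  rank(A − (-5)·I) = 2, so dim ker(A − (-5)·I) = n − 2 = 3

Summary:
  λ = -5: algebraic multiplicity = 5, geometric multiplicity = 3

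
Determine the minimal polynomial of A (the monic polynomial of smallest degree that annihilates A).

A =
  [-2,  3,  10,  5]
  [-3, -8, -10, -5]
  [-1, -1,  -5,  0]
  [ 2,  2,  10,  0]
x^3 + 10*x^2 + 25*x

The characteristic polynomial is χ_A(x) = x*(x + 5)^3, so the eigenvalues are known. The minimal polynomial is
  m_A(x) = Π_λ (x − λ)^{k_λ}
where k_λ is the size of the *largest* Jordan block for λ (equivalently, the smallest k with (A − λI)^k v = 0 for every generalised eigenvector v of λ).

  λ = -5: largest Jordan block has size 2, contributing (x + 5)^2
  λ = 0: largest Jordan block has size 1, contributing (x − 0)

So m_A(x) = x*(x + 5)^2 = x^3 + 10*x^2 + 25*x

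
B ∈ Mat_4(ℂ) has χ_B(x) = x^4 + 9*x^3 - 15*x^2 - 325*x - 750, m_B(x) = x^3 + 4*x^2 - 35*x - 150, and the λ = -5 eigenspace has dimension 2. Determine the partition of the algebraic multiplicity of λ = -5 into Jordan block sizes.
Block sizes for λ = -5: [2, 1]

Step 1 — from the characteristic polynomial, algebraic multiplicity of λ = -5 is 3. From dim ker(B − (-5)·I) = 2, there are exactly 2 Jordan blocks for λ = -5.
Step 2 — from the minimal polynomial, the factor (x + 5)^2 tells us the largest block for λ = -5 has size 2.
Step 3 — with total size 3, 2 blocks, and largest block 2, the block sizes (in nonincreasing order) are [2, 1].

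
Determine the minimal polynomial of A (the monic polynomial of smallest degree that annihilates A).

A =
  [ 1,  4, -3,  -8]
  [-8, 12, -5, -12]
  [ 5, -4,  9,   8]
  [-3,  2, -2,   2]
x^3 - 18*x^2 + 108*x - 216

The characteristic polynomial is χ_A(x) = (x - 6)^4, so the eigenvalues are known. The minimal polynomial is
  m_A(x) = Π_λ (x − λ)^{k_λ}
where k_λ is the size of the *largest* Jordan block for λ (equivalently, the smallest k with (A − λI)^k v = 0 for every generalised eigenvector v of λ).

  λ = 6: largest Jordan block has size 3, contributing (x − 6)^3

So m_A(x) = (x - 6)^3 = x^3 - 18*x^2 + 108*x - 216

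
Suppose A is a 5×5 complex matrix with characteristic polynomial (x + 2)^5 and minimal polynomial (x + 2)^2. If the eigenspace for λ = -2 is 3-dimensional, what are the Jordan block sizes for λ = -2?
Block sizes for λ = -2: [2, 2, 1]

Step 1 — from the characteristic polynomial, algebraic multiplicity of λ = -2 is 5. From dim ker(A − (-2)·I) = 3, there are exactly 3 Jordan blocks for λ = -2.
Step 2 — from the minimal polynomial, the factor (x + 2)^2 tells us the largest block for λ = -2 has size 2.
Step 3 — with total size 5, 3 blocks, and largest block 2, the block sizes (in nonincreasing order) are [2, 2, 1].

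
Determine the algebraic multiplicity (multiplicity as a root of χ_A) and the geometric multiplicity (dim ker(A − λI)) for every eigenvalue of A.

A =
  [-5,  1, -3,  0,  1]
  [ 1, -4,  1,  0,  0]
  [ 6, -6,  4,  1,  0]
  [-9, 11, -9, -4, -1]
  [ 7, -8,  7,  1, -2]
λ = -3: alg = 1, geom = 1; λ = -2: alg = 4, geom = 2

Step 1 — factor the characteristic polynomial to read off the algebraic multiplicities:
  χ_A(x) = (x + 2)^4*(x + 3)

Step 2 — compute geometric multiplicities via the rank-nullity identity g(λ) = n − rank(A − λI):
  rank(A − (-3)·I) = 4, so dim ker(A − (-3)·I) = n − 4 = 1
  rank(A − (-2)·I) = 3, so dim ker(A − (-2)·I) = n − 3 = 2

Summary:
  λ = -3: algebraic multiplicity = 1, geometric multiplicity = 1
  λ = -2: algebraic multiplicity = 4, geometric multiplicity = 2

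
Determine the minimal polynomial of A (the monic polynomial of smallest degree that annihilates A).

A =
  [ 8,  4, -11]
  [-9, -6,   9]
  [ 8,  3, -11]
x^3 + 9*x^2 + 27*x + 27

The characteristic polynomial is χ_A(x) = (x + 3)^3, so the eigenvalues are known. The minimal polynomial is
  m_A(x) = Π_λ (x − λ)^{k_λ}
where k_λ is the size of the *largest* Jordan block for λ (equivalently, the smallest k with (A − λI)^k v = 0 for every generalised eigenvector v of λ).

  λ = -3: largest Jordan block has size 3, contributing (x + 3)^3

So m_A(x) = (x + 3)^3 = x^3 + 9*x^2 + 27*x + 27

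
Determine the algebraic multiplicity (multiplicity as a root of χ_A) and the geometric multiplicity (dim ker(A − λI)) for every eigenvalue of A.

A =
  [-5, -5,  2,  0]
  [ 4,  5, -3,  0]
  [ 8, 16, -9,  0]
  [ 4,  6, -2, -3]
λ = -3: alg = 4, geom = 2

Step 1 — factor the characteristic polynomial to read off the algebraic multiplicities:
  χ_A(x) = (x + 3)^4

Step 2 — compute geometric multiplicities via the rank-nullity identity g(λ) = n − rank(A − λI):
  rank(A − (-3)·I) = 2, so dim ker(A − (-3)·I) = n − 2 = 2

Summary:
  λ = -3: algebraic multiplicity = 4, geometric multiplicity = 2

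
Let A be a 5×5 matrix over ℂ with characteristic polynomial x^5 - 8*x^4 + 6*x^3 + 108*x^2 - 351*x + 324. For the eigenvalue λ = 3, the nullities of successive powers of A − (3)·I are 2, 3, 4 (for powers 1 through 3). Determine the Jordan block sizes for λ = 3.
Block sizes for λ = 3: [3, 1]

From the dimensions of kernels of powers, the number of Jordan blocks of size at least j is d_j − d_{j−1} where d_j = dim ker(N^j) (with d_0 = 0). Computing the differences gives [2, 1, 1].
The number of blocks of size exactly k is (#blocks of size ≥ k) − (#blocks of size ≥ k + 1), so the partition is: 1 block(s) of size 1, 1 block(s) of size 3.
In nonincreasing order the block sizes are [3, 1].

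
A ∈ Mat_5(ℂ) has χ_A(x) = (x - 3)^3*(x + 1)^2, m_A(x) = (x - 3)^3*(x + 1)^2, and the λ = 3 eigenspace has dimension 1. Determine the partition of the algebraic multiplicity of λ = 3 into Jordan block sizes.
Block sizes for λ = 3: [3]

Step 1 — from the characteristic polynomial, algebraic multiplicity of λ = 3 is 3. From dim ker(A − (3)·I) = 1, there are exactly 1 Jordan blocks for λ = 3.
Step 2 — from the minimal polynomial, the factor (x − 3)^3 tells us the largest block for λ = 3 has size 3.
Step 3 — with total size 3, 1 blocks, and largest block 3, the block sizes (in nonincreasing order) are [3].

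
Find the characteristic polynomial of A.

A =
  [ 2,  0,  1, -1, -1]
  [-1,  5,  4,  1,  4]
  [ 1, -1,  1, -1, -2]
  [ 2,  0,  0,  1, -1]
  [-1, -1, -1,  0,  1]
x^5 - 10*x^4 + 40*x^3 - 80*x^2 + 80*x - 32

Expanding det(x·I − A) (e.g. by cofactor expansion or by noting that A is similar to its Jordan form J, which has the same characteristic polynomial as A) gives
  χ_A(x) = x^5 - 10*x^4 + 40*x^3 - 80*x^2 + 80*x - 32
which factors as (x - 2)^5. The eigenvalues (with algebraic multiplicities) are λ = 2 with multiplicity 5.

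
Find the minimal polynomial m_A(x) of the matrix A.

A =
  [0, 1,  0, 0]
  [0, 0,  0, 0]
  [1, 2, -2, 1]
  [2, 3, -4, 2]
x^2

The characteristic polynomial is χ_A(x) = x^4, so the eigenvalues are known. The minimal polynomial is
  m_A(x) = Π_λ (x − λ)^{k_λ}
where k_λ is the size of the *largest* Jordan block for λ (equivalently, the smallest k with (A − λI)^k v = 0 for every generalised eigenvector v of λ).

  λ = 0: largest Jordan block has size 2, contributing (x − 0)^2

So m_A(x) = x^2 = x^2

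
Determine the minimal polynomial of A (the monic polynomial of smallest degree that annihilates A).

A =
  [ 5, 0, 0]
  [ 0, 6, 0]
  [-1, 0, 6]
x^2 - 11*x + 30

The characteristic polynomial is χ_A(x) = (x - 6)^2*(x - 5), so the eigenvalues are known. The minimal polynomial is
  m_A(x) = Π_λ (x − λ)^{k_λ}
where k_λ is the size of the *largest* Jordan block for λ (equivalently, the smallest k with (A − λI)^k v = 0 for every generalised eigenvector v of λ).

  λ = 5: largest Jordan block has size 1, contributing (x − 5)
  λ = 6: largest Jordan block has size 1, contributing (x − 6)

So m_A(x) = (x - 6)*(x - 5) = x^2 - 11*x + 30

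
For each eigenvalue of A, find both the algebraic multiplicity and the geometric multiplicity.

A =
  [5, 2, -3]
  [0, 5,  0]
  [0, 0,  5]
λ = 5: alg = 3, geom = 2

Step 1 — factor the characteristic polynomial to read off the algebraic multiplicities:
  χ_A(x) = (x - 5)^3

Step 2 — compute geometric multiplicities via the rank-nullity identity g(λ) = n − rank(A − λI):
  rank(A − (5)·I) = 1, so dim ker(A − (5)·I) = n − 1 = 2

Summary:
  λ = 5: algebraic multiplicity = 3, geometric multiplicity = 2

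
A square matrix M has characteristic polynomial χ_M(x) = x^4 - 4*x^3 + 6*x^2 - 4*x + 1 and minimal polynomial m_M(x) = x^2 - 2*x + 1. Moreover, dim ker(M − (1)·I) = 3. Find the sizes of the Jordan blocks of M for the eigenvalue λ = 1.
Block sizes for λ = 1: [2, 1, 1]

Step 1 — from the characteristic polynomial, algebraic multiplicity of λ = 1 is 4. From dim ker(M − (1)·I) = 3, there are exactly 3 Jordan blocks for λ = 1.
Step 2 — from the minimal polynomial, the factor (x − 1)^2 tells us the largest block for λ = 1 has size 2.
Step 3 — with total size 4, 3 blocks, and largest block 2, the block sizes (in nonincreasing order) are [2, 1, 1].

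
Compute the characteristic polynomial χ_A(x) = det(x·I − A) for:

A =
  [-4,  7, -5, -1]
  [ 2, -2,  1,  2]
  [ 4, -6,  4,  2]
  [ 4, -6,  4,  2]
x^4

Expanding det(x·I − A) (e.g. by cofactor expansion or by noting that A is similar to its Jordan form J, which has the same characteristic polynomial as A) gives
  χ_A(x) = x^4
which factors as x^4. The eigenvalues (with algebraic multiplicities) are λ = 0 with multiplicity 4.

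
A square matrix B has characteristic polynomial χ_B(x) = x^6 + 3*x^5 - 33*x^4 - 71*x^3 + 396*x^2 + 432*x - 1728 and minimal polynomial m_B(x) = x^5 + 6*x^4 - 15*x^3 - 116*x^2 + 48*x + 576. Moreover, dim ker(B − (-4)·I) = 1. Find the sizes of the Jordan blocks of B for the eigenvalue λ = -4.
Block sizes for λ = -4: [3]

Step 1 — from the characteristic polynomial, algebraic multiplicity of λ = -4 is 3. From dim ker(B − (-4)·I) = 1, there are exactly 1 Jordan blocks for λ = -4.
Step 2 — from the minimal polynomial, the factor (x + 4)^3 tells us the largest block for λ = -4 has size 3.
Step 3 — with total size 3, 1 blocks, and largest block 3, the block sizes (in nonincreasing order) are [3].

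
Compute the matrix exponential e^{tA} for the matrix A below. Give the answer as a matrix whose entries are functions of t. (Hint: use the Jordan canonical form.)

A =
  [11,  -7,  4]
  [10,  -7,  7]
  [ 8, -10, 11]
e^{tA} =
  [-t^2*exp(5*t) + 6*t*exp(5*t) + exp(5*t), t^2*exp(5*t) - 7*t*exp(5*t), -t^2*exp(5*t)/2 + 4*t*exp(5*t)]
  [-2*t^2*exp(5*t) + 10*t*exp(5*t), 2*t^2*exp(5*t) - 12*t*exp(5*t) + exp(5*t), -t^2*exp(5*t) + 7*t*exp(5*t)]
  [-2*t^2*exp(5*t) + 8*t*exp(5*t), 2*t^2*exp(5*t) - 10*t*exp(5*t), -t^2*exp(5*t) + 6*t*exp(5*t) + exp(5*t)]

Strategy: write A = P · J · P⁻¹ where J is a Jordan canonical form, so e^{tA} = P · e^{tJ} · P⁻¹, and e^{tJ} can be computed block-by-block.

A has Jordan form
J =
  [5, 1, 0]
  [0, 5, 1]
  [0, 0, 5]
(up to reordering of blocks).

Per-block formulas:
  For a 3×3 Jordan block J_3(5): exp(t · J_3(5)) = e^(5t)·(I + t·N + (t^2/2)·N^2), where N is the 3×3 nilpotent shift.

After assembling e^{tJ} and conjugating by P, we get:

e^{tA} =
  [-t^2*exp(5*t) + 6*t*exp(5*t) + exp(5*t), t^2*exp(5*t) - 7*t*exp(5*t), -t^2*exp(5*t)/2 + 4*t*exp(5*t)]
  [-2*t^2*exp(5*t) + 10*t*exp(5*t), 2*t^2*exp(5*t) - 12*t*exp(5*t) + exp(5*t), -t^2*exp(5*t) + 7*t*exp(5*t)]
  [-2*t^2*exp(5*t) + 8*t*exp(5*t), 2*t^2*exp(5*t) - 10*t*exp(5*t), -t^2*exp(5*t) + 6*t*exp(5*t) + exp(5*t)]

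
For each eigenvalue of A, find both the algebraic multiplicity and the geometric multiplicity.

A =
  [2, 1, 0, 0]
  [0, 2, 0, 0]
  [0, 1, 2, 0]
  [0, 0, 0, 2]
λ = 2: alg = 4, geom = 3

Step 1 — factor the characteristic polynomial to read off the algebraic multiplicities:
  χ_A(x) = (x - 2)^4

Step 2 — compute geometric multiplicities via the rank-nullity identity g(λ) = n − rank(A − λI):
  rank(A − (2)·I) = 1, so dim ker(A − (2)·I) = n − 1 = 3

Summary:
  λ = 2: algebraic multiplicity = 4, geometric multiplicity = 3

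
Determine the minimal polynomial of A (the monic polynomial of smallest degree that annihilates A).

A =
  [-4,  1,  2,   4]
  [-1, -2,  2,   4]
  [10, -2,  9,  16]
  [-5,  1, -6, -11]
x^3 + 5*x^2 + 3*x - 9

The characteristic polynomial is χ_A(x) = (x - 1)*(x + 3)^3, so the eigenvalues are known. The minimal polynomial is
  m_A(x) = Π_λ (x − λ)^{k_λ}
where k_λ is the size of the *largest* Jordan block for λ (equivalently, the smallest k with (A − λI)^k v = 0 for every generalised eigenvector v of λ).

  λ = -3: largest Jordan block has size 2, contributing (x + 3)^2
  λ = 1: largest Jordan block has size 1, contributing (x − 1)

So m_A(x) = (x - 1)*(x + 3)^2 = x^3 + 5*x^2 + 3*x - 9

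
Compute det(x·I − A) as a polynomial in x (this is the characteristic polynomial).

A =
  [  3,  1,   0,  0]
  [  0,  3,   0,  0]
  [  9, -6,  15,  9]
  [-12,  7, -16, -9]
x^4 - 12*x^3 + 54*x^2 - 108*x + 81

Expanding det(x·I − A) (e.g. by cofactor expansion or by noting that A is similar to its Jordan form J, which has the same characteristic polynomial as A) gives
  χ_A(x) = x^4 - 12*x^3 + 54*x^2 - 108*x + 81
which factors as (x - 3)^4. The eigenvalues (with algebraic multiplicities) are λ = 3 with multiplicity 4.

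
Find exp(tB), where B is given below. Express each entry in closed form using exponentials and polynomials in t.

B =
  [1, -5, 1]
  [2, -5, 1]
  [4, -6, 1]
e^{tB} =
  [-t^2*exp(-t) + 2*t*exp(-t) + exp(-t), 2*t^2*exp(-t) - 5*t*exp(-t), -t^2*exp(-t)/2 + t*exp(-t)]
  [2*t*exp(-t), -4*t*exp(-t) + exp(-t), t*exp(-t)]
  [2*t^2*exp(-t) + 4*t*exp(-t), -4*t^2*exp(-t) - 6*t*exp(-t), t^2*exp(-t) + 2*t*exp(-t) + exp(-t)]

Strategy: write B = P · J · P⁻¹ where J is a Jordan canonical form, so e^{tB} = P · e^{tJ} · P⁻¹, and e^{tJ} can be computed block-by-block.

B has Jordan form
J =
  [-1,  1,  0]
  [ 0, -1,  1]
  [ 0,  0, -1]
(up to reordering of blocks).

Per-block formulas:
  For a 3×3 Jordan block J_3(-1): exp(t · J_3(-1)) = e^(-1t)·(I + t·N + (t^2/2)·N^2), where N is the 3×3 nilpotent shift.

After assembling e^{tJ} and conjugating by P, we get:

e^{tB} =
  [-t^2*exp(-t) + 2*t*exp(-t) + exp(-t), 2*t^2*exp(-t) - 5*t*exp(-t), -t^2*exp(-t)/2 + t*exp(-t)]
  [2*t*exp(-t), -4*t*exp(-t) + exp(-t), t*exp(-t)]
  [2*t^2*exp(-t) + 4*t*exp(-t), -4*t^2*exp(-t) - 6*t*exp(-t), t^2*exp(-t) + 2*t*exp(-t) + exp(-t)]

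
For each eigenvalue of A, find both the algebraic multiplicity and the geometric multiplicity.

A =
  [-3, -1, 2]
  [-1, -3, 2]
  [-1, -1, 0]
λ = -2: alg = 3, geom = 2

Step 1 — factor the characteristic polynomial to read off the algebraic multiplicities:
  χ_A(x) = (x + 2)^3

Step 2 — compute geometric multiplicities via the rank-nullity identity g(λ) = n − rank(A − λI):
  rank(A − (-2)·I) = 1, so dim ker(A − (-2)·I) = n − 1 = 2

Summary:
  λ = -2: algebraic multiplicity = 3, geometric multiplicity = 2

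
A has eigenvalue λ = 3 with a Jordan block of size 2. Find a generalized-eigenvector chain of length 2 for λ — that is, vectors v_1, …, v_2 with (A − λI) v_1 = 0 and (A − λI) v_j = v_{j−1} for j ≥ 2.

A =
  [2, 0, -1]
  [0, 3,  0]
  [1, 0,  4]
A Jordan chain for λ = 3 of length 2:
v_1 = (-1, 0, 1)ᵀ
v_2 = (1, 0, 0)ᵀ

Let N = A − (3)·I. We want v_2 with N^2 v_2 = 0 but N^1 v_2 ≠ 0; then v_{j-1} := N · v_j for j = 2, …, 2.

Pick v_2 = (1, 0, 0)ᵀ.
Then v_1 = N · v_2 = (-1, 0, 1)ᵀ.

Sanity check: (A − (3)·I) v_1 = (0, 0, 0)ᵀ = 0. ✓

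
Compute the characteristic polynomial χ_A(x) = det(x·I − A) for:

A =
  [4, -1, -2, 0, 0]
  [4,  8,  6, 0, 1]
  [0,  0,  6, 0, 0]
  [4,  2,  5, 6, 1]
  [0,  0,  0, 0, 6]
x^5 - 30*x^4 + 360*x^3 - 2160*x^2 + 6480*x - 7776

Expanding det(x·I − A) (e.g. by cofactor expansion or by noting that A is similar to its Jordan form J, which has the same characteristic polynomial as A) gives
  χ_A(x) = x^5 - 30*x^4 + 360*x^3 - 2160*x^2 + 6480*x - 7776
which factors as (x - 6)^5. The eigenvalues (with algebraic multiplicities) are λ = 6 with multiplicity 5.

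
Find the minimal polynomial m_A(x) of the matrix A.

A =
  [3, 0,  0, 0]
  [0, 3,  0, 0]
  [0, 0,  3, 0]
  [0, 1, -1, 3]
x^2 - 6*x + 9

The characteristic polynomial is χ_A(x) = (x - 3)^4, so the eigenvalues are known. The minimal polynomial is
  m_A(x) = Π_λ (x − λ)^{k_λ}
where k_λ is the size of the *largest* Jordan block for λ (equivalently, the smallest k with (A − λI)^k v = 0 for every generalised eigenvector v of λ).

  λ = 3: largest Jordan block has size 2, contributing (x − 3)^2

So m_A(x) = (x - 3)^2 = x^2 - 6*x + 9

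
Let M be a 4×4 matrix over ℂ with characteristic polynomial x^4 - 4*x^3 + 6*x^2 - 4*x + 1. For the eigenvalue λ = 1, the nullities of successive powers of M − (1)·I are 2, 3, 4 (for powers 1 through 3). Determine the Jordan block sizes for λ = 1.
Block sizes for λ = 1: [3, 1]

From the dimensions of kernels of powers, the number of Jordan blocks of size at least j is d_j − d_{j−1} where d_j = dim ker(N^j) (with d_0 = 0). Computing the differences gives [2, 1, 1].
The number of blocks of size exactly k is (#blocks of size ≥ k) − (#blocks of size ≥ k + 1), so the partition is: 1 block(s) of size 1, 1 block(s) of size 3.
In nonincreasing order the block sizes are [3, 1].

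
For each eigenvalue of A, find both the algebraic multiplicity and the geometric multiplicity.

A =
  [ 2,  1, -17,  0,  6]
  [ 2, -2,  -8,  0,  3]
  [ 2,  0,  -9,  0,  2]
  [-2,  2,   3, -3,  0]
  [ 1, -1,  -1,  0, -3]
λ = -3: alg = 5, geom = 2

Step 1 — factor the characteristic polynomial to read off the algebraic multiplicities:
  χ_A(x) = (x + 3)^5

Step 2 — compute geometric multiplicities via the rank-nullity identity g(λ) = n − rank(A − λI):
  rank(A − (-3)·I) = 3, so dim ker(A − (-3)·I) = n − 3 = 2

Summary:
  λ = -3: algebraic multiplicity = 5, geometric multiplicity = 2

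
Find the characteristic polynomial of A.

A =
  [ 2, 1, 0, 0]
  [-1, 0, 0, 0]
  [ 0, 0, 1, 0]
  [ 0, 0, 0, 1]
x^4 - 4*x^3 + 6*x^2 - 4*x + 1

Expanding det(x·I − A) (e.g. by cofactor expansion or by noting that A is similar to its Jordan form J, which has the same characteristic polynomial as A) gives
  χ_A(x) = x^4 - 4*x^3 + 6*x^2 - 4*x + 1
which factors as (x - 1)^4. The eigenvalues (with algebraic multiplicities) are λ = 1 with multiplicity 4.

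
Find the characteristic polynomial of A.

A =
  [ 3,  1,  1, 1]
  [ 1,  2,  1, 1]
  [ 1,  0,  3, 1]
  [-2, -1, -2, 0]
x^4 - 8*x^3 + 24*x^2 - 32*x + 16

Expanding det(x·I − A) (e.g. by cofactor expansion or by noting that A is similar to its Jordan form J, which has the same characteristic polynomial as A) gives
  χ_A(x) = x^4 - 8*x^3 + 24*x^2 - 32*x + 16
which factors as (x - 2)^4. The eigenvalues (with algebraic multiplicities) are λ = 2 with multiplicity 4.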